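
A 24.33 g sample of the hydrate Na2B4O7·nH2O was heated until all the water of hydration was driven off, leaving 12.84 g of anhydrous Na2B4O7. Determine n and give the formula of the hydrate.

Na2B4O7·10H2O

Mass of water lost = 24.33 − 12.84 = 11.49 g → 11.49 / 18.02 = 0.6376 mol H2O
Molar mass of Na2B4O7 = 201.22 g/mol → mol Na2B4O7 = 12.84 / 201.22 = 0.06381
n = 0.6376 / 0.06381 = 9.99 ≈ 10 → Na2B4O7·10H2O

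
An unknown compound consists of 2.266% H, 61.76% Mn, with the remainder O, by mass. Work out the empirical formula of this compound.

H2MnO2

Assume 100 g: 2.266 g H, 61.76 g Mn, 35.974 g O.
n(H) = 2.266/1.008 = 2.248, n(Mn) = 61.76/54.94 = 1.124, n(O) = 35.974/16.00 = 2.248
Divide by the smallest (1.124 mol Mn): H 2.000, Mn 1.000, O 2.000
→ H2MnO2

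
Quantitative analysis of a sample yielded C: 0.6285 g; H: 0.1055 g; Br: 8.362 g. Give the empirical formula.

n(C) = 0.6285/12.01 = 0.05233, n(H) = 0.1055/1.008 = 0.1047, n(Br) = 8.362/79.90 = 0.1047
Divide by the smallest (0.05233 mol C): C 1.000, H 2.000, Br 2.000
≈ 1:2:2 → CH2Br2

CH2Br2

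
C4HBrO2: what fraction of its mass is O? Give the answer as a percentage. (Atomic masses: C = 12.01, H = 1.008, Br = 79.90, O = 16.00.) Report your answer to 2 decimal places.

Molar mass = 4(12.01) + 1(1.008) + 1(79.90) + 2(16.00) = 160.948 g/mol
Mass of O per mole = 2 × 16.00 = 32.000 g
% O = 32.000 / 160.948 × 100 = 19.88%

19.88%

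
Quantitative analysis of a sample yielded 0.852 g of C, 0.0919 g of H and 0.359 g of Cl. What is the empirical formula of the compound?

C7H9Cl

n(C) = 0.852/12.01 = 0.07094, n(H) = 0.0919/1.008 = 0.09117, n(Cl) = 0.359/35.45 = 0.01013
Smallest is Cl at 0.01013 mol; normalising gives C 7.005, H 9.003, Cl 1.000
≈ 7:9:1 → C7H9Cl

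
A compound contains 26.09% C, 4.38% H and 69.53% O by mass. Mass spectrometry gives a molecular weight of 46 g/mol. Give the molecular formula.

CH2O2

Assume 100 g: 26.09 g C, 4.38 g H, 69.53 g O.
n(C) = 26.09/12.01 = 2.172, n(H) = 4.38/1.008 = 4.345, n(O) = 69.53/16.00 = 4.346
Ratios (÷ 2.172): C 1.000, H 2.000, O 2.000
→ CH2O2
Empirical-formula mass = 46.03 g/mol
n = 46 / 46.03 = 1.00 ≈ 1
Molecular formula = empirical formula = CH2O2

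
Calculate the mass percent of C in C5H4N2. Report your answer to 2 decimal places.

65.20%

Molar mass = 5(12.01) + 4(1.008) + 2(14.01) = 92.102 g/mol
Mass of C per mole = 5 × 12.01 = 60.050 g
% C = 60.050 / 92.102 × 100 = 65.20%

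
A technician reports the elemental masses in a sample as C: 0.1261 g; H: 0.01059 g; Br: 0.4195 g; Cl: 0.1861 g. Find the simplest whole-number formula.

C2H2BrCl

C: 0.1261 g ÷ 12.01 g/mol = 0.0105 mol
H: 0.01059 g ÷ 1.008 g/mol = 0.01051 mol
Br: 0.4195 g ÷ 79.90 g/mol = 0.00525 mol
Cl: 0.1861 g ÷ 35.45 g/mol = 0.00525 mol
Smallest is Cl at 0.00525 mol; normalising gives C 2.000, H 2.001, Br 1.000, Cl 1.000
→ C2H2BrCl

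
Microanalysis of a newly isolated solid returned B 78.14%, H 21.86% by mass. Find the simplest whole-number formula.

Assume 100 g: 78.14 g B, 21.86 g H.
n(B) = 78.14/10.81 = 7.228, n(H) = 21.86/1.008 = 21.69
Smallest is B at 7.228 mol; normalising gives B 1.000, H 3.000
Ratio ≈ 1:3, so the empirical formula is BH3

BH3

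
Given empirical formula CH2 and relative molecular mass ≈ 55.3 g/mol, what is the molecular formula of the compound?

Empirical-formula mass = 14.03 g/mol
n = 55.3 / 14.03 = 3.94 ≈ 4
Molecular formula = (CH2)4 = C4H8

C4H8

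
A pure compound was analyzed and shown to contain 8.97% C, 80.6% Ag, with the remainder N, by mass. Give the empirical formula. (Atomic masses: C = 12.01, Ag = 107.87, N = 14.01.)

Assume 100 g: 8.97 g C, 80.6 g Ag, 10.43 g N.
n(C) = 8.97/12.01 = 0.7469, n(Ag) = 80.6/107.87 = 0.7472, n(N) = 10.43/14.01 = 0.7445
Smallest is N at 0.7445 mol; normalising gives C 1.003, Ag 1.004, N 1.000
→ CAgN

CAgN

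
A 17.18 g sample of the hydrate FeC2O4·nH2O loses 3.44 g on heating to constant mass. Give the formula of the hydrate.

Mass of anhydrous FeC2O4 = 17.18 − 3.44 = 13.74 g
mol H2O = 3.44 / 18.02 = 0.1909
Molar mass of FeC2O4 = 143.87 g/mol → mol FeC2O4 = 13.74 / 143.87 = 0.0955
n = 0.1909 / 0.0955 = 2.00 ≈ 2 → FeC2O4·2H2O

FeC2O4·2H2O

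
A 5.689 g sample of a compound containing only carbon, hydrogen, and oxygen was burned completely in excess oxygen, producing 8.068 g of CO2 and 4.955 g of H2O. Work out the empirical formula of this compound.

mol C = 8.068 / 44.01 = 0.1833; mass C = 0.1833 × 12.01 = 2.202 g
mol H = 2 × (4.955 / 18.02) = 0.5499; mass H = 0.5499 × 1.008 = 0.5543 g
mass O = 5.689 − (2.756) = 2.933 g → mol O = 0.1833
Ratios (÷ 0.1833): C 1.000, H 3.000, O 1.000
≈ 1:3:1 → CH3O

CH3O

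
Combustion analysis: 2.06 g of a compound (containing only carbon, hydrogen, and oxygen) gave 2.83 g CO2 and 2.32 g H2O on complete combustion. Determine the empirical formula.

mol C = 2.83 / 44.01 = 0.06430; mass C = 0.06430 × 12.01 = 0.7723 g
mol H = 2 × (2.32 / 18.02) = 0.2575; mass H = 0.2575 × 1.008 = 0.2596 g
mass O = 2.06 − (1.032) = 1.028 g → mol O = 0.06426
Divide by the smallest (0.06426 mol O): C 1.001, H 4.007, O 1.000
→ CH4O

CH4O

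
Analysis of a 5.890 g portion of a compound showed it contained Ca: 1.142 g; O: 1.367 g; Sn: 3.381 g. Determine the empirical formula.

CaO3Sn

Moles — Ca: 1.142 / 40.08 = 0.02849 mol; O: 1.367 / 16.00 = 0.08544 mol; Sn: 3.381 / 118.71 = 0.02848 mol
Divide by the smallest (0.02848 mol Sn): Ca 1.000, O 3.000, Sn 1.000
Ratio ≈ 1:3:1, so the empirical formula is CaO3Sn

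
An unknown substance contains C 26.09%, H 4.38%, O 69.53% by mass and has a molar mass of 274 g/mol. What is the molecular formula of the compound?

Assume 100 g: 26.09 g C, 4.38 g H, 69.53 g O.
C: 26.09 g ÷ 12.01 g/mol = 2.172 mol
H: 4.38 g ÷ 1.008 g/mol = 4.345 mol
O: 69.53 g ÷ 16.00 g/mol = 4.346 mol
Smallest is C at 2.172 mol; normalising gives C 1.000, H 2.000, O 2.000
Ratio ≈ 1:2:2, so the empirical formula is CH2O2
Empirical-formula mass = 46.03 g/mol
n = 274 / 46.03 = 5.95 ≈ 6
Molecular formula = (CH2O2)×6 = C6H12O12

C6H12O12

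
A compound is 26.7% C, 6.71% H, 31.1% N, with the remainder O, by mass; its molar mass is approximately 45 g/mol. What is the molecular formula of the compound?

Assume 100 g: 26.7 g C, 6.71 g H, 31.1 g N, 35.49 g O.
Moles — C: 26.7 / 12.01 = 2.223 mol; H: 6.71 / 1.008 = 6.657 mol; N: 31.1 / 14.01 = 2.22 mol; O: 35.49 / 16.00 = 2.218 mol
Smallest is O at 2.218 mol; normalising gives C 1.002, H 3.001, N 1.001, O 1.000
≈ 1:3:1:1 → CH3NO
Empirical-formula mass = 45.04 g/mol
n = 45 / 45.04 = 1.00 ≈ 1
Molecular formula = empirical formula = CH3NO

CH3NO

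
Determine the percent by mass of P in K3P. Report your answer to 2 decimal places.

20.89%

Molar mass = 3(39.10) + 1(30.97) = 148.270 g/mol
Mass of P per mole = 1 × 30.97 = 30.970 g
% P = 30.970 / 148.270 × 100 = 20.89%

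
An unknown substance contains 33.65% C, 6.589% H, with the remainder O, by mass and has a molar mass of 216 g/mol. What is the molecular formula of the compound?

C6H14O8

Assume 100 g: 33.65 g C, 6.589 g H, 59.761 g O.
n(C) = 33.65/12.01 = 2.802, n(H) = 6.589/1.008 = 6.537, n(O) = 59.761/16.00 = 3.735
Ratios (÷ 2.802): C 1.000, H 2.333, O 1.333
Scaling by 3: C 3.00, H 7.00, O 4.00 → C3H7O4
Empirical-formula mass = 107.09 g/mol
n = 216 / 107.09 = 2.02 ≈ 2
Molecular formula = (C3H7O4)×2 = C6H14O8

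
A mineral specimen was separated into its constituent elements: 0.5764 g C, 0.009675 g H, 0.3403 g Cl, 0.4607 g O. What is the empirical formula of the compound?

C5HClO3

n(C) = 0.5764/12.01 = 0.04799, n(H) = 0.009675/1.008 = 0.009598, n(Cl) = 0.3403/35.45 = 0.009599, n(O) = 0.4607/16.00 = 0.02879
Smallest is H at 0.009598 mol; normalising gives C 5.000, H 1.000, Cl 1.000, O 3.000
Ratio ≈ 5:1:1:3, so the empirical formula is C5HClO3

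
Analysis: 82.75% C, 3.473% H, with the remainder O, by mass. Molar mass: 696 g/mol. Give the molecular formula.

Assume 100 g: 82.75 g C, 3.473 g H, 13.777 g O.
n(C) = 82.75/12.01 = 6.89, n(H) = 3.473/1.008 = 3.445, n(O) = 13.777/16.00 = 0.8611
Ratios (÷ 0.8611): C 8.002, H 4.001, O 1.000
≈ 8:4:1 → C8H4O
Empirical-formula mass = 116.11 g/mol
n = 696 / 116.11 = 5.99 ≈ 6
Molecular formula = (C8H4O)×6 = C48H24O6

C48H24O6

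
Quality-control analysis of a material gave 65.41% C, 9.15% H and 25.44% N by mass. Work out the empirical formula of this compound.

Assume 100 g: 65.41 g C, 9.15 g H, 25.44 g N.
C: 65.41 g ÷ 12.01 g/mol = 5.446 mol
H: 9.15 g ÷ 1.008 g/mol = 9.077 mol
N: 25.44 g ÷ 14.01 g/mol = 1.816 mol
Ratios (÷ 1.816): C 2.999, H 4.999, N 1.000
→ C3H5N

C3H5N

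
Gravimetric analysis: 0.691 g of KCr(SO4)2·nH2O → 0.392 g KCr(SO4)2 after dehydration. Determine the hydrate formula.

Mass of water lost = 0.691 − 0.392 = 0.299 g → 0.299 / 18.02 = 0.01659 mol H2O
Molar mass of KCr(SO4)2 = 283.24 g/mol → mol KCr(SO4)2 = 0.392 / 283.24 = 0.001384
n = 0.01659 / 0.001384 = 11.99 ≈ 12 → KCr(SO4)2·12H2O

KCr(SO4)2·12H2O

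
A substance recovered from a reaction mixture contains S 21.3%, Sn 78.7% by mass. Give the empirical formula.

Assume 100 g: 21.3 g S, 78.7 g Sn.
Moles — S: 21.3 / 32.07 = 0.6642 mol; Sn: 78.7 / 118.71 = 0.663 mol
Divide by the smallest (0.663 mol Sn): S 1.002, Sn 1.000
→ SSn

SSn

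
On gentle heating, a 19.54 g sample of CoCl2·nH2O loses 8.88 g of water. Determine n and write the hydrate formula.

Mass of anhydrous CoCl2 = 19.54 − 8.88 = 10.66 g
mol H2O = 8.88 / 18.02 = 0.4928
Molar mass of CoCl2 = 129.83 g/mol → mol CoCl2 = 10.66 / 129.83 = 0.08211
n = 0.4928 / 0.08211 = 6.00 ≈ 6 → CoCl2·6H2O

CoCl2·6H2O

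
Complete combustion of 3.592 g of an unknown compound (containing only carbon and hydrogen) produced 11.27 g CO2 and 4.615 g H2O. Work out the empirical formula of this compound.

CH2

mol C = 11.27 / 44.01 = 0.2561; mass C = 0.2561 × 12.01 = 3.075 g
mol H = 2 × (4.615 / 18.02) = 0.5122; mass H = 0.5122 × 1.008 = 0.5163 g
Smallest is C at 0.2561 mol; normalising gives C 1.000, H 2.000
≈ 1:2 → CH2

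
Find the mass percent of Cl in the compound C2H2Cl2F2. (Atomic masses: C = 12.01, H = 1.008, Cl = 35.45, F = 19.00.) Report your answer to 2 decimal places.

Molar mass = 2(12.01) + 2(1.008) + 2(35.45) + 2(19.00) = 134.936 g/mol
Mass of Cl per mole = 2 × 35.45 = 70.900 g
% Cl = 70.900 / 134.936 × 100 = 52.54%

52.54%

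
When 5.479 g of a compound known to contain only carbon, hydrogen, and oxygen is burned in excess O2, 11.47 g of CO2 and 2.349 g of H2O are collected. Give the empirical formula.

C2H2O

mol C = 11.47 / 44.01 = 0.2606; mass C = 0.2606 × 12.01 = 3.130 g
mol H = 2 × (2.349 / 18.02) = 0.2607; mass H = 0.2607 × 1.008 = 0.2628 g
mass O = 5.479 − (3.393) = 2.086 g → mol O = 0.1304
Ratios (÷ 0.1304): C 1.999, H 2.000, O 1.000
≈ 2:2:1 → C2H2O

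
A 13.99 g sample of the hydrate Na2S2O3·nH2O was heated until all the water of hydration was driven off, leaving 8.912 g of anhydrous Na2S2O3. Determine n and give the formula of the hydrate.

Na2S2O3·5H2O

Mass of water lost = 13.99 − 8.912 = 5.078 g → 5.078 / 18.02 = 0.2818 mol H2O
Molar mass of Na2S2O3 = 158.12 g/mol → mol Na2S2O3 = 8.912 / 158.12 = 0.05636
n = 0.2818 / 0.05636 = 5.00 ≈ 5 → Na2S2O3·5H2O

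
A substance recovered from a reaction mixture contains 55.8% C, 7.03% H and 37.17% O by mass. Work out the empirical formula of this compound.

Assume 100 g: 55.8 g C, 7.03 g H, 37.17 g O.
n(C) = 55.8/12.01 = 4.646, n(H) = 7.03/1.008 = 6.974, n(O) = 37.17/16.00 = 2.323
Smallest is O at 2.323 mol; normalising gives C 2.000, H 3.002, O 1.000
Ratio ≈ 2:3:1, so the empirical formula is C2H3O

C2H3O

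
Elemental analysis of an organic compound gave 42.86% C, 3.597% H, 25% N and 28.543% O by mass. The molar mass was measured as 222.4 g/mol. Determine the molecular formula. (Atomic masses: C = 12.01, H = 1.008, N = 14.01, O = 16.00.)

C8H8N4O4

Assume 100 g: 42.86 g C, 3.597 g H, 25 g N, 28.543 g O.
Moles — C: 42.86 / 12.01 = 3.569 mol; H: 3.597 / 1.008 = 3.568 mol; N: 25 / 14.01 = 1.784 mol; O: 28.543 / 16.00 = 1.784 mol
Divide by the smallest (1.784 mol O): C 2.000, H 2.000, N 1.000, O 1.000
≈ 2:2:1:1 → C2H2NO
Empirical-formula mass = 56.05 g/mol
n = 222.4 / 56.05 = 3.97 ≈ 4
Molecular formula = (C2H2NO)×4 = C8H8N4O4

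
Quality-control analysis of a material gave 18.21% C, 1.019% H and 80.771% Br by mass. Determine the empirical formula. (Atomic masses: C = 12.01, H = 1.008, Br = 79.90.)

C3H2Br2

Assume 100 g: 18.21 g C, 1.019 g H, 80.771 g Br.
C: 18.21 g ÷ 12.01 g/mol = 1.516 mol
H: 1.019 g ÷ 1.008 g/mol = 1.011 mol
Br: 80.771 g ÷ 79.90 g/mol = 1.011 mol
Smallest is Br at 1.011 mol; normalising gives C 1.500, H 1.000, Br 1.000
Scaling by 2: C 3.00, H 2.00, Br 2.00 → C3H2Br2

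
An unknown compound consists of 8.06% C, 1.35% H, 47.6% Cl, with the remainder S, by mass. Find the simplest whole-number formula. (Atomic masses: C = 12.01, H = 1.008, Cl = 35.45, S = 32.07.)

Assume 100 g: 8.06 g C, 1.35 g H, 47.6 g Cl, 42.99 g S.
C: 8.06 g ÷ 12.01 g/mol = 0.6711 mol
H: 1.35 g ÷ 1.008 g/mol = 1.339 mol
Cl: 47.6 g ÷ 35.45 g/mol = 1.343 mol
S: 42.99 g ÷ 32.07 g/mol = 1.341 mol
Smallest is C at 0.6711 mol; normalising gives C 1.000, H 1.996, Cl 2.001, S 1.997
→ CH2Cl2S2

CH2Cl2S2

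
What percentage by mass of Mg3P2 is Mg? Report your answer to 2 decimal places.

54.07%

Molar mass = 3(24.31) + 2(30.97) = 134.870 g/mol
Mass of Mg per mole = 3 × 24.31 = 72.930 g
% Mg = 72.930 / 134.870 × 100 = 54.07%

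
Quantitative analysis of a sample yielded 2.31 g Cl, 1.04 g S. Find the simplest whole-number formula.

Cl2S

Moles — Cl: 2.31 / 35.45 = 0.06516 mol; S: 1.04 / 32.07 = 0.03243 mol
Divide by the smallest (0.03243 mol S): Cl 2.009, S 1.000
→ Cl2S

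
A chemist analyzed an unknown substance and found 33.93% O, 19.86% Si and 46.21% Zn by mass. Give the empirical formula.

O3SiZn

Assume 100 g: 33.93 g O, 19.86 g Si, 46.21 g Zn.
O: 33.93 g ÷ 16.00 g/mol = 2.121 mol
Si: 19.86 g ÷ 28.09 g/mol = 0.707 mol
Zn: 46.21 g ÷ 65.38 g/mol = 0.7068 mol
Smallest is Zn at 0.7068 mol; normalising gives O 3.000, Si 1.000, Zn 1.000
Ratio ≈ 3:1:1, so the empirical formula is O3SiZn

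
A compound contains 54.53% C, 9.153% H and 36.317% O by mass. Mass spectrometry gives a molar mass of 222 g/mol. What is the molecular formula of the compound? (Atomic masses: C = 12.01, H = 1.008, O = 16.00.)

Assume 100 g: 54.53 g C, 9.153 g H, 36.317 g O.
n(C) = 54.53/12.01 = 4.54, n(H) = 9.153/1.008 = 9.08, n(O) = 36.317/16.00 = 2.27
Smallest is O at 2.27 mol; normalising gives C 2.000, H 4.000, O 1.000
→ C2H4O
Empirical-formula mass = 44.05 g/mol
n = 222 / 44.05 = 5.04 ≈ 5
Molecular formula = (C2H4O)×5 = C10H20O5

C10H20O5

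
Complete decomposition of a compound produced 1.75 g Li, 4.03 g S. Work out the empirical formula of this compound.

n(Li) = 1.75/6.94 = 0.2522, n(S) = 4.03/32.07 = 0.1257
Ratios (÷ 0.1257): Li 2.007, S 1.000
→ Li2S

Li2S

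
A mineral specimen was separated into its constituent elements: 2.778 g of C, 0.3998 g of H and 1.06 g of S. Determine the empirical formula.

n(C) = 2.778/12.01 = 0.2313, n(H) = 0.3998/1.008 = 0.3966, n(S) = 1.06/32.07 = 0.03305
Smallest is S at 0.03305 mol; normalising gives C 6.998, H 12.000, S 1.000
Ratio ≈ 7:12:1, so the empirical formula is C7H12S

C7H12S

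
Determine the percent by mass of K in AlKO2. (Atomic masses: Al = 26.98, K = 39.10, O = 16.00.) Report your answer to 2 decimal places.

Molar mass = 1(26.98) + 1(39.10) + 2(16.00) = 98.080 g/mol
Mass of K per mole = 1 × 39.10 = 39.100 g
% K = 39.100 / 98.080 × 100 = 39.87%

39.87%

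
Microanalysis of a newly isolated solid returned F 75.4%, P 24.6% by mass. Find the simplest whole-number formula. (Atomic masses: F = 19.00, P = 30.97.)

Assume 100 g: 75.4 g F, 24.6 g P.
n(F) = 75.4/19.00 = 3.968, n(P) = 24.6/30.97 = 0.7943
Ratios (÷ 0.7943): F 4.996, P 1.000
≈ 5:1 → F5P

F5P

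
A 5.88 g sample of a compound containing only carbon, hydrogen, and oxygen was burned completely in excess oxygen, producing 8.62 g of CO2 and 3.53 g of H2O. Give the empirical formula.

CH2O

mol C = 8.62 / 44.01 = 0.1959; mass C = 0.1959 × 12.01 = 2.352 g
mol H = 2 × (3.53 / 18.02) = 0.3918; mass H = 0.3918 × 1.008 = 0.3949 g
mass O = 5.88 − (2.747) = 3.133 g → mol O = 0.1958
Smallest is O at 0.1958 mol; normalising gives C 1.000, H 2.001, O 1.000
→ CH2O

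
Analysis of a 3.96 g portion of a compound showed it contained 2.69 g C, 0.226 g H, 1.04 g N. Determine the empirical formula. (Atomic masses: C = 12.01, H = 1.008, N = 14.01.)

C3H3N

n(C) = 2.69/12.01 = 0.224, n(H) = 0.226/1.008 = 0.2242, n(N) = 1.04/14.01 = 0.07423
Smallest is N at 0.07423 mol; normalising gives C 3.017, H 3.020, N 1.000
→ C3H3N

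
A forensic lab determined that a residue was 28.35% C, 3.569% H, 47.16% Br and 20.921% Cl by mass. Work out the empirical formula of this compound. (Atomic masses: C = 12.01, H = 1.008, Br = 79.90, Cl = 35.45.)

C4H6BrCl

Assume 100 g: 28.35 g C, 3.569 g H, 47.16 g Br, 20.921 g Cl.
n(C) = 28.35/12.01 = 2.361, n(H) = 3.569/1.008 = 3.541, n(Br) = 47.16/79.90 = 0.5902, n(Cl) = 20.921/35.45 = 0.5902
Ratios (÷ 0.5902): C 4.000, H 6.000, Br 1.000, Cl 1.000
→ C4H6BrCl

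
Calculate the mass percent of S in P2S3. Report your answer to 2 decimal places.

60.83%

Molar mass = 2(30.97) + 3(32.07) = 158.150 g/mol
Mass of S per mole = 3 × 32.07 = 96.210 g
% S = 96.210 / 158.150 × 100 = 60.83%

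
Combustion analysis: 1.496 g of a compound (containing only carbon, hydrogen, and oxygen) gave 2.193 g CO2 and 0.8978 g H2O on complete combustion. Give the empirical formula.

mol C = 2.193 / 44.01 = 0.04983; mass C = 0.04983 × 12.01 = 0.5985 g
mol H = 2 × (0.8978 / 18.02) = 0.09964; mass H = 0.09964 × 1.008 = 0.1004 g
mass O = 1.496 − (0.6989) = 0.7971 g → mol O = 0.04982
Ratios (÷ 0.04982): C 1.000, H 2.000, O 1.000
Ratio ≈ 1:2:1, so the empirical formula is CH2O

CH2O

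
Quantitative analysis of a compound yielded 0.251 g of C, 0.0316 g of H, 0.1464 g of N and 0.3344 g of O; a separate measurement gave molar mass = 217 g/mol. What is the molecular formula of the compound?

C6H9N3O6

n(C) = 0.251/12.01 = 0.0209, n(H) = 0.0316/1.008 = 0.03135, n(N) = 0.1464/14.01 = 0.01045, n(O) = 0.3344/16.00 = 0.0209
Smallest is N at 0.01045 mol; normalising gives C 2.000, H 3.000, N 1.000, O 2.000
Ratio ≈ 2:3:1:2, so the empirical formula is C2H3NO2
Empirical-formula mass = 73.05 g/mol
n = 217 / 73.05 = 2.97 ≈ 3
Molecular formula = (C2H3NO2)×3 = C6H9N3O6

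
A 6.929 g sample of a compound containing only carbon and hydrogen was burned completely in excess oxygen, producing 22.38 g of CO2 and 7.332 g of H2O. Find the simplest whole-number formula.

C5H8

mol C = 22.38 / 44.01 = 0.5085; mass C = 0.5085 × 12.01 = 6.107 g
mol H = 2 × (7.332 / 18.02) = 0.8138; mass H = 0.8138 × 1.008 = 0.8203 g
Divide by the smallest (0.5085 mol C): C 1.000, H 1.600
Scaling by 5: C 5.00, H 8.00 → C5H8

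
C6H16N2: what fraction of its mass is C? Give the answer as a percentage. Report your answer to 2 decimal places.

Molar mass = 6(12.01) + 16(1.008) + 2(14.01) = 116.208 g/mol
Mass of C per mole = 6 × 12.01 = 72.060 g
% C = 72.060 / 116.208 × 100 = 62.01%

62.01%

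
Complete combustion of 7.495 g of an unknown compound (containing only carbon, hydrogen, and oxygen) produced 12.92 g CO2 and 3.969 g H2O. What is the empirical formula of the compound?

mol C = 12.92 / 44.01 = 0.2936; mass C = 0.2936 × 12.01 = 3.526 g
mol H = 2 × (3.969 / 18.02) = 0.4405; mass H = 0.4405 × 1.008 = 0.4440 g
mass O = 7.495 − (3.970) = 3.525 g → mol O = 0.2203
Ratios (÷ 0.2203): C 1.332, H 1.999, O 1.000
×3: C 4.00, H 6.00, O 3.00 → C4H6O3

C4H6O3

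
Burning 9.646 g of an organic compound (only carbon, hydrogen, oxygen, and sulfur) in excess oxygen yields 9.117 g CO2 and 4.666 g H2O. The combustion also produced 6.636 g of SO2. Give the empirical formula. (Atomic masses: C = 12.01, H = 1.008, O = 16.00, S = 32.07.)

C2H5O2S

mol C = 9.117 / 44.01 = 0.2072; mass C = 0.2072 × 12.01 = 2.488 g
mol H = 2 × (4.666 / 18.02) = 0.5179; mass H = 0.5179 × 1.008 = 0.5220 g
mol S = 6.636 / 64.07 = 0.1036; mass S = 3.322 g
mass O = 9.646 − (6.332) = 3.314 g → mol O = 0.2072
Smallest is S at 0.1036 mol; normalising gives C 2.000, H 5.000, O 2.000, S 1.000
≈ 2:5:2:1 → C2H5O2S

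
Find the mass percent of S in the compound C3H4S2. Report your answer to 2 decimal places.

61.55%

Molar mass = 3(12.01) + 4(1.008) + 2(32.07) = 104.202 g/mol
Mass of S per mole = 2 × 32.07 = 64.140 g
% S = 64.140 / 104.202 × 100 = 61.55%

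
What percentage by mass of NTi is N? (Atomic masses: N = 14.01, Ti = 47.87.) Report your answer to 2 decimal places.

Molar mass = 1(14.01) + 1(47.87) = 61.880 g/mol
Mass of N per mole = 1 × 14.01 = 14.010 g
% N = 14.010 / 61.880 × 100 = 22.64%

22.64%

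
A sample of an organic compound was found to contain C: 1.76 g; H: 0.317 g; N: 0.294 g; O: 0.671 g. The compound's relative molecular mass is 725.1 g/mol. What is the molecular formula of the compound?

C35H75N5O10

C: 1.76 g ÷ 12.01 g/mol = 0.1465 mol
H: 0.317 g ÷ 1.008 g/mol = 0.3145 mol
N: 0.294 g ÷ 14.01 g/mol = 0.02099 mol
O: 0.671 g ÷ 16.00 g/mol = 0.04194 mol
Divide by the smallest (0.02099 mol N): C 6.983, H 14.986, N 1.000, O 1.998
Ratio ≈ 7:15:1:2, so the empirical formula is C7H15NO2
Empirical-formula mass = 145.20 g/mol
n = 725.1 / 145.20 = 4.99 ≈ 5
Molecular formula = (C7H15NO2)×5 = C35H75N5O10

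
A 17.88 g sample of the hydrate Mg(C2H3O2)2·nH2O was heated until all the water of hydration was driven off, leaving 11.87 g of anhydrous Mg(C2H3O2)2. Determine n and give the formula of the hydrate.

Mg(C2H3O2)2·4H2O

Mass of water lost = 17.88 − 11.87 = 6.01 g → 6.01 / 18.02 = 0.3335 mol H2O
Molar mass of Mg(C2H3O2)2 = 142.40 g/mol → mol Mg(C2H3O2)2 = 11.87 / 142.40 = 0.08336
n = 0.3335 / 0.08336 = 4.00 ≈ 4 → Mg(C2H3O2)2·4H2O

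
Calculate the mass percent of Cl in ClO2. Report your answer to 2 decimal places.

52.56%

Molar mass = 1(35.45) + 2(16.00) = 67.450 g/mol
Mass of Cl per mole = 1 × 35.45 = 35.450 g
% Cl = 35.450 / 67.450 × 100 = 52.56%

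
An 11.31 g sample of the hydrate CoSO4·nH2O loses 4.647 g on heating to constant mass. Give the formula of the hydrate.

CoSO4·6H2O

Mass of anhydrous CoSO4 = 11.31 − 4.647 = 6.663 g
mol H2O = 4.647 / 18.02 = 0.2579
Molar mass of CoSO4 = 155.00 g/mol → mol CoSO4 = 6.663 / 155.00 = 0.04299
n = 0.2579 / 0.04299 = 6.00 ≈ 6 → CoSO4·6H2O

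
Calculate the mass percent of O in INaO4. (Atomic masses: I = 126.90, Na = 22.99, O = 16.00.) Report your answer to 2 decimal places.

29.92%

Molar mass = 1(126.90) + 1(22.99) + 4(16.00) = 213.890 g/mol
Mass of O per mole = 4 × 16.00 = 64.000 g
% O = 64.000 / 213.890 × 100 = 29.92%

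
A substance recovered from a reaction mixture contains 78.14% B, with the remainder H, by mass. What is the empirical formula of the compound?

BH3

Assume 100 g: 78.14 g B, 21.86 g H.
n(B) = 78.14/10.81 = 7.228, n(H) = 21.86/1.008 = 21.69
Ratios (÷ 7.228): B 1.000, H 3.000
Ratio ≈ 1:3, so the empirical formula is BH3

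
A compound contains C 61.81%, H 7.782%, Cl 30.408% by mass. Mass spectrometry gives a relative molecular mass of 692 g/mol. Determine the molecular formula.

C36H54Cl6

Assume 100 g: 61.81 g C, 7.782 g H, 30.408 g Cl.
Moles — C: 61.81 / 12.01 = 5.147 mol; H: 7.782 / 1.008 = 7.72 mol; Cl: 30.408 / 35.45 = 0.8578 mol
Divide by the smallest (0.8578 mol Cl): C 6.000, H 9.000, Cl 1.000
→ C6H9Cl
Empirical-formula mass = 116.58 g/mol
n = 692 / 116.58 = 5.94 ≈ 6
Molecular formula = (C6H9Cl)×6 = C36H54Cl6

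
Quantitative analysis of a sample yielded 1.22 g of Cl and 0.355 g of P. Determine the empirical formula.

Cl3P

Moles — Cl: 1.22 / 35.45 = 0.03441 mol; P: 0.355 / 30.97 = 0.01146 mol
Ratios (÷ 0.01146): Cl 3.002, P 1.000
→ Cl3P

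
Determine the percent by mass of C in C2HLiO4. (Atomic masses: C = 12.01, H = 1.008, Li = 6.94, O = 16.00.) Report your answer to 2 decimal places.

25.03%

Molar mass = 2(12.01) + 1(1.008) + 1(6.94) + 4(16.00) = 95.968 g/mol
Mass of C per mole = 2 × 12.01 = 24.020 g
% C = 24.020 / 95.968 × 100 = 25.03%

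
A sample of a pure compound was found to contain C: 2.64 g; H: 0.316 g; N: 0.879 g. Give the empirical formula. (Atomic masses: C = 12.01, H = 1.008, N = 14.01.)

Moles — C: 2.64 / 12.01 = 0.2198 mol; H: 0.316 / 1.008 = 0.3135 mol; N: 0.879 / 14.01 = 0.06274 mol
Smallest is N at 0.06274 mol; normalising gives C 3.504, H 4.997, N 1.000
Multiply by 2: C 7.01, H 9.99, N 2.00 → C7H10N2

C7H10N2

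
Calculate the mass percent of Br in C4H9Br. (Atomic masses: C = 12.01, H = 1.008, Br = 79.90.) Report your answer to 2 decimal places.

58.32%

Molar mass = 4(12.01) + 9(1.008) + 1(79.90) = 137.012 g/mol
Mass of Br per mole = 1 × 79.90 = 79.900 g
% Br = 79.900 / 137.012 × 100 = 58.32%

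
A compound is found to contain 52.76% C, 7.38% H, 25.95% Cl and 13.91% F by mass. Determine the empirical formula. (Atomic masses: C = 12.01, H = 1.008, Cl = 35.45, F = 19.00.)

Assume 100 g: 52.76 g C, 7.38 g H, 25.95 g Cl, 13.91 g F.
n(C) = 52.76/12.01 = 4.393, n(H) = 7.38/1.008 = 7.321, n(Cl) = 25.95/35.45 = 0.732, n(F) = 13.91/19.00 = 0.7321
Smallest is Cl at 0.732 mol; normalising gives C 6.001, H 10.002, Cl 1.000, F 1.000
Ratio ≈ 6:10:1:1, so the empirical formula is C6H10ClF

C6H10ClF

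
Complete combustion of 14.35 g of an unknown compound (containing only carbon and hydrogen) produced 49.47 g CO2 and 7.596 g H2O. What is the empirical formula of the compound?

mol C = 49.47 / 44.01 = 1.124; mass C = 1.124 × 12.01 = 13.50 g
mol H = 2 × (7.596 / 18.02) = 0.8431; mass H = 0.8431 × 1.008 = 0.8498 g
Smallest is H at 0.8431 mol; normalising gives C 1.333, H 1.000
Scaling by 3: C 4.00, H 3.00 → C4H3

C4H3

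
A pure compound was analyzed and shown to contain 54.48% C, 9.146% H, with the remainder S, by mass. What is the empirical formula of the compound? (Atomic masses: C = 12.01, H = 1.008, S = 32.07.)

C4H8S

Assume 100 g: 54.48 g C, 9.146 g H, 36.374 g S.
n(C) = 54.48/12.01 = 4.536, n(H) = 9.146/1.008 = 9.073, n(S) = 36.374/32.07 = 1.134
Smallest is S at 1.134 mol; normalising gives C 3.999, H 8.000, S 1.000
→ C4H8S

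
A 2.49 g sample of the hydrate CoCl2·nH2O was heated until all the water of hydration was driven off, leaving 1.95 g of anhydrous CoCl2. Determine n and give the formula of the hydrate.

Mass of water lost = 2.49 − 1.95 = 0.54 g → 0.54 / 18.02 = 0.02997 mol H2O
Molar mass of CoCl2 = 129.83 g/mol → mol CoCl2 = 1.95 / 129.83 = 0.01502
n = 0.02997 / 0.01502 = 2.00 ≈ 2 → CoCl2·2H2O

CoCl2·2H2O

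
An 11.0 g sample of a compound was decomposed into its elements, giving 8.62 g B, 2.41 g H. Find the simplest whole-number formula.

BH3

n(B) = 8.62/10.81 = 0.7974, n(H) = 2.41/1.008 = 2.391
Ratios (÷ 0.7974): B 1.000, H 2.998
≈ 1:3 → BH3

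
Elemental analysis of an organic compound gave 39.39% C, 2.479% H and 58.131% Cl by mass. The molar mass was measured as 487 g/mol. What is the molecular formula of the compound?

C16H12Cl8

Assume 100 g: 39.39 g C, 2.479 g H, 58.131 g Cl.
C: 39.39 g ÷ 12.01 g/mol = 3.28 mol
H: 2.479 g ÷ 1.008 g/mol = 2.459 mol
Cl: 58.131 g ÷ 35.45 g/mol = 1.64 mol
Divide by the smallest (1.64 mol Cl): C 2.000, H 1.500, Cl 1.000
×2: C 4.00, H 3.00, Cl 2.00 → C4H3Cl2
Empirical-formula mass = 121.96 g/mol
n = 487 / 121.96 = 3.99 ≈ 4
Molecular formula = (C4H3Cl2)×4 = C16H12Cl8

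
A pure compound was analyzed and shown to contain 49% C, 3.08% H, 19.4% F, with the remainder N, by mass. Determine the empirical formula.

C4H3FN2

Assume 100 g: 49 g C, 3.08 g H, 19.4 g F, 28.52 g N.
C: 49 g ÷ 12.01 g/mol = 4.08 mol
H: 3.08 g ÷ 1.008 g/mol = 3.056 mol
F: 19.4 g ÷ 19.00 g/mol = 1.021 mol
N: 28.52 g ÷ 14.01 g/mol = 2.036 mol
Smallest is F at 1.021 mol; normalising gives C 3.996, H 2.993, F 1.000, N 1.994
→ C4H3FN2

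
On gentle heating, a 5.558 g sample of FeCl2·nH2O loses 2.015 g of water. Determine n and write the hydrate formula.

Mass of anhydrous FeCl2 = 5.558 − 2.015 = 3.543 g
mol H2O = 2.015 / 18.02 = 0.1118
Molar mass of FeCl2 = 126.75 g/mol → mol FeCl2 = 3.543 / 126.75 = 0.02795
n = 0.1118 / 0.02795 = 4.00 ≈ 4 → FeCl2·4H2O

FeCl2·4H2O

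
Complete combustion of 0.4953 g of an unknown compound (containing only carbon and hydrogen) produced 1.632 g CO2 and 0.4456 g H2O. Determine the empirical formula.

mol C = 1.632 / 44.01 = 0.03708; mass C = 0.03708 × 12.01 = 0.4454 g
mol H = 2 × (0.4456 / 18.02) = 0.04946; mass H = 0.04946 × 1.008 = 0.04985 g
Divide by the smallest (0.03708 mol C): C 1.000, H 1.334
×3: C 3.00, H 4.00 → C3H4

C3H4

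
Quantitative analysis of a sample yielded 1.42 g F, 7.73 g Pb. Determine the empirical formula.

n(F) = 1.42/19.00 = 0.07474, n(Pb) = 7.73/207.2 = 0.03731
Smallest is Pb at 0.03731 mol; normalising gives F 2.003, Pb 1.000
Ratio ≈ 2:1, so the empirical formula is F2Pb

F2Pb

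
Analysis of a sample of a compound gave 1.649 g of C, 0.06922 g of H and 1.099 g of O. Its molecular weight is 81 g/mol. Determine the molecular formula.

Moles — C: 1.649 / 12.01 = 0.1373 mol; H: 0.06922 / 1.008 = 0.06867 mol; O: 1.099 / 16.00 = 0.06869 mol
Divide by the smallest (0.06867 mol H): C 1.999, H 1.000, O 1.000
→ C2HO
Empirical-formula mass = 41.03 g/mol
n = 81 / 41.03 = 1.97 ≈ 2
Molecular formula = (C2HO)×2 = C4H2O2

C4H2O2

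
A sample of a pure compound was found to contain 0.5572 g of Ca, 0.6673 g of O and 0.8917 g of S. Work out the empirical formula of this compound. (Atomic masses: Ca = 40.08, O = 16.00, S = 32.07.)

n(Ca) = 0.5572/40.08 = 0.0139, n(O) = 0.6673/16.00 = 0.04171, n(S) = 0.8917/32.07 = 0.0278
Divide by the smallest (0.0139 mol Ca): Ca 1.000, O 3.000, S 2.000
≈ 1:3:2 → CaO3S2

CaO3S2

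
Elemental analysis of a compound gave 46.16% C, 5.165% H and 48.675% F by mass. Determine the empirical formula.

Assume 100 g: 46.16 g C, 5.165 g H, 48.675 g F.
Moles — C: 46.16 / 12.01 = 3.843 mol; H: 5.165 / 1.008 = 5.124 mol; F: 48.675 / 19.00 = 2.562 mol
Smallest is F at 2.562 mol; normalising gives C 1.500, H 2.000, F 1.000
Multiply by 2: C 3.00, H 4.00, F 2.00 → C3H4F2

C3H4F2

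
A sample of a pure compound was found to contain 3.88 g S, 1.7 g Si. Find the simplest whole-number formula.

S2Si

n(S) = 3.88/32.07 = 0.121, n(Si) = 1.7/28.09 = 0.06052
Divide by the smallest (0.06052 mol Si): S 1.999, Si 1.000
→ S2Si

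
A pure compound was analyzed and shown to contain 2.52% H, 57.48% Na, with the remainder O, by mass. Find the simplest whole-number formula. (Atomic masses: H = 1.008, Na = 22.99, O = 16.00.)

HNaO

Assume 100 g: 2.52 g H, 57.48 g Na, 40 g O.
Moles — H: 2.52 / 1.008 = 2.5 mol; Na: 57.48 / 22.99 = 2.5 mol; O: 40 / 16.00 = 2.5 mol
Smallest is H at 2.5 mol; normalising gives H 1.000, Na 1.000, O 1.000
Ratio ≈ 1:1:1, so the empirical formula is HNaO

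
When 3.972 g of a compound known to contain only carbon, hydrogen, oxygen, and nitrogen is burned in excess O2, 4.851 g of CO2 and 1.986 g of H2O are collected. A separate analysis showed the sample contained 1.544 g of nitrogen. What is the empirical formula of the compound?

C2H4N2O

mol C = 4.851 / 44.01 = 0.1102; mass C = 0.1102 × 12.01 = 1.324 g
mol H = 2 × (1.986 / 18.02) = 0.2204; mass H = 0.2204 × 1.008 = 0.2222 g
mol N = 1.544 / 14.01 = 0.1102
mass O = 3.972 − (3.090) = 0.8820 g → mol O = 0.05513
Smallest is O at 0.05513 mol; normalising gives C 2.000, H 3.999, N 1.999, O 1.000
→ C2H4N2O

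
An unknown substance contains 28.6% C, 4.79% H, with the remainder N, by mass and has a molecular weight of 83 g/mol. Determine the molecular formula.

Assume 100 g: 28.6 g C, 4.79 g H, 66.61 g N.
n(C) = 28.6/12.01 = 2.381, n(H) = 4.79/1.008 = 4.752, n(N) = 66.61/14.01 = 4.754
Divide by the smallest (2.381 mol C): C 1.000, H 1.996, N 1.997
Ratio ≈ 1:2:2, so the empirical formula is CH2N2
Empirical-formula mass = 42.05 g/mol
n = 83 / 42.05 = 1.97 ≈ 2
Molecular formula = (CH2N2)×2 = C2H4N4

C2H4N4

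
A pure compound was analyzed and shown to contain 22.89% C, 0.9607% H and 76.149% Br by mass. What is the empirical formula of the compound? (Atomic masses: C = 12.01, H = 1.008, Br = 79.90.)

Assume 100 g: 22.89 g C, 0.9607 g H, 76.149 g Br.
n(C) = 22.89/12.01 = 1.906, n(H) = 0.9607/1.008 = 0.9531, n(Br) = 76.149/79.90 = 0.9531
Smallest is Br at 0.9531 mol; normalising gives C 2.000, H 1.000, Br 1.000
Ratio ≈ 2:1:1, so the empirical formula is C2HBr

C2HBr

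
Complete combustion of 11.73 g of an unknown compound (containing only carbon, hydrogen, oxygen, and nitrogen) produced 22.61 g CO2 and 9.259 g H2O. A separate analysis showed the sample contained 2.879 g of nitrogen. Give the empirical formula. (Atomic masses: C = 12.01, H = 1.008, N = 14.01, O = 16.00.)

C5H10N2O

mol C = 22.61 / 44.01 = 0.5137; mass C = 0.5137 × 12.01 = 6.170 g
mol H = 2 × (9.259 / 18.02) = 1.028; mass H = 1.028 × 1.008 = 1.036 g
mol N = 2.879 / 14.01 = 0.2055
mass O = 11.73 − (10.08) = 1.645 g → mol O = 0.1028
Ratios (÷ 0.1028): C 4.997, H 9.995, N 1.999, O 1.000
→ C5H10N2O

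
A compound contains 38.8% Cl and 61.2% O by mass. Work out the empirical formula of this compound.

Assume 100 g: 38.8 g Cl, 61.2 g O.
n(Cl) = 38.8/35.45 = 1.094, n(O) = 61.2/16.00 = 3.825
Divide by the smallest (1.094 mol Cl): Cl 1.000, O 3.495
Multiply by 2: Cl 2.00, O 6.99 → Cl2O7

Cl2O7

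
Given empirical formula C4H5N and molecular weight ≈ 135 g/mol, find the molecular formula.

Empirical-formula mass = 67.09 g/mol
n = 135 / 67.09 = 2.01 ≈ 2
Molecular formula = (C4H5N)2 = C8H10N2

C8H10N2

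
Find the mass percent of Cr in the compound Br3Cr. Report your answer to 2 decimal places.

17.83%

Molar mass = 3(79.90) + 1(52.00) = 291.700 g/mol
Mass of Cr per mole = 1 × 52.00 = 52.000 g
% Cr = 52.000 / 291.700 × 100 = 17.83%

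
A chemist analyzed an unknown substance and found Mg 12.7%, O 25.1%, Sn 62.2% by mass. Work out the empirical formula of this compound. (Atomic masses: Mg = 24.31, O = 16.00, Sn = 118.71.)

Assume 100 g: 12.7 g Mg, 25.1 g O, 62.2 g Sn.
Mg: 12.7 g ÷ 24.31 g/mol = 0.5224 mol
O: 25.1 g ÷ 16.00 g/mol = 1.569 mol
Sn: 62.2 g ÷ 118.71 g/mol = 0.524 mol
Ratios (÷ 0.5224): Mg 1.000, O 3.003, Sn 1.003
≈ 1:3:1 → MgO3Sn

MgO3Sn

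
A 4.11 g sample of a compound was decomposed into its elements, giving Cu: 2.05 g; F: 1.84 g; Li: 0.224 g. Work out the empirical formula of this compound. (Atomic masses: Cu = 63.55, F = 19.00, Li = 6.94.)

Cu: 2.05 g ÷ 63.55 g/mol = 0.03226 mol
F: 1.84 g ÷ 19.00 g/mol = 0.09684 mol
Li: 0.224 g ÷ 6.94 g/mol = 0.03228 mol
Smallest is Cu at 0.03226 mol; normalising gives Cu 1.000, F 3.002, Li 1.001
→ CuF3Li

CuF3Li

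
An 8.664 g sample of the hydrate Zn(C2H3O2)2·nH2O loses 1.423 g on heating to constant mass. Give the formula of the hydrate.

Mass of anhydrous Zn(C2H3O2)2 = 8.664 − 1.423 = 7.241 g
mol H2O = 1.423 / 18.02 = 0.07897
Molar mass of Zn(C2H3O2)2 = 183.47 g/mol → mol Zn(C2H3O2)2 = 7.241 / 183.47 = 0.03947
n = 0.07897 / 0.03947 = 2.00 ≈ 2 → Zn(C2H3O2)2·2H2O

Zn(C2H3O2)2·2H2O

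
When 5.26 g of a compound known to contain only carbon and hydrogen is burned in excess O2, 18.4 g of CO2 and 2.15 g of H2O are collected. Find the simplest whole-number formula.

mol C = 18.4 / 44.01 = 0.4181; mass C = 0.4181 × 12.01 = 5.021 g
mol H = 2 × (2.15 / 18.02) = 0.2386; mass H = 0.2386 × 1.008 = 0.2405 g
Divide by the smallest (0.2386 mol H): C 1.752, H 1.000
Multiply by 4: C 7.01, H 4.00 → C7H4

C7H4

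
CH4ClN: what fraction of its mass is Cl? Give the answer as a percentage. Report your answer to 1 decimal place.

Molar mass = 1(12.01) + 4(1.008) + 1(35.45) + 1(14.01) = 65.502 g/mol
Mass of Cl per mole = 1 × 35.45 = 35.450 g
% Cl = 35.450 / 65.502 × 100 = 54.1%

54.1%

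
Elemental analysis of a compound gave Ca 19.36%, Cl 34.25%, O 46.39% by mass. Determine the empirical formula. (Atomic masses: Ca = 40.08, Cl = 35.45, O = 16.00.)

Assume 100 g: 19.36 g Ca, 34.25 g Cl, 46.39 g O.
n(Ca) = 19.36/40.08 = 0.483, n(Cl) = 34.25/35.45 = 0.9661, n(O) = 46.39/16.00 = 2.899
Smallest is Ca at 0.483 mol; normalising gives Ca 1.000, Cl 2.000, O 6.002
→ CaCl2O6

CaCl2O6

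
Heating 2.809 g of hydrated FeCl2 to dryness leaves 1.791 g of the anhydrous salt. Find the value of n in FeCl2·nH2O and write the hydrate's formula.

Mass of water lost = 2.809 − 1.791 = 1.018 g → 1.018 / 18.02 = 0.05649 mol H2O
Molar mass of FeCl2 = 126.75 g/mol → mol FeCl2 = 1.791 / 126.75 = 0.01413
n = 0.05649 / 0.01413 = 4.00 ≈ 4 → FeCl2·4H2O

FeCl2·4H2O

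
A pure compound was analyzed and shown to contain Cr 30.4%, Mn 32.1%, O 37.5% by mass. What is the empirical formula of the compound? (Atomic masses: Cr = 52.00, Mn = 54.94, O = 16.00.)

Assume 100 g: 30.4 g Cr, 32.1 g Mn, 37.5 g O.
Moles — Cr: 30.4 / 52.00 = 0.5846 mol; Mn: 32.1 / 54.94 = 0.5843 mol; O: 37.5 / 16.00 = 2.344 mol
Divide by the smallest (0.5843 mol Mn): Cr 1.001, Mn 1.000, O 4.011
≈ 1:1:4 → CrMnO4

CrMnO4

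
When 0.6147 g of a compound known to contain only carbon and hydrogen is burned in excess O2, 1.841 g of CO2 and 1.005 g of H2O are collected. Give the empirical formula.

C3H8

mol C = 1.841 / 44.01 = 0.04183; mass C = 0.04183 × 12.01 = 0.5024 g
mol H = 2 × (1.005 / 18.02) = 0.1115; mass H = 0.1115 × 1.008 = 0.1124 g
Smallest is C at 0.04183 mol; normalising gives C 1.000, H 2.666
×3: C 3.00, H 8.00 → C3H8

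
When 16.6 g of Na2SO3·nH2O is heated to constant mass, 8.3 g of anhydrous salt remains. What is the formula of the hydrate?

Na2SO3·7H2O

Mass of water lost = 16.6 − 8.3 = 8.3 g → 8.3 / 18.02 = 0.4606 mol H2O
Molar mass of Na2SO3 = 126.05 g/mol → mol Na2SO3 = 8.3 / 126.05 = 0.06585
n = 0.4606 / 0.06585 = 7.00 ≈ 7 → Na2SO3·7H2O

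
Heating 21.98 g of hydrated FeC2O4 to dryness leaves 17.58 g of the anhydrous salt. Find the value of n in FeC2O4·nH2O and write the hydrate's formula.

FeC2O4·2H2O

Mass of water lost = 21.98 − 17.58 = 4.4 g → 4.4 / 18.02 = 0.2442 mol H2O
Molar mass of FeC2O4 = 143.87 g/mol → mol FeC2O4 = 17.58 / 143.87 = 0.1222
n = 0.2442 / 0.1222 = 2.00 ≈ 2 → FeC2O4·2H2O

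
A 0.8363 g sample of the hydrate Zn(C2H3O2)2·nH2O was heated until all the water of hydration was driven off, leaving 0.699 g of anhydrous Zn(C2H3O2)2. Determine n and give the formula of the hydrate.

Zn(C2H3O2)2·2H2O

Mass of water lost = 0.8363 − 0.699 = 0.1373 g → 0.1373 / 18.02 = 0.007619 mol H2O
Molar mass of Zn(C2H3O2)2 = 183.47 g/mol → mol Zn(C2H3O2)2 = 0.699 / 183.47 = 0.00381
n = 0.007619 / 0.00381 = 2.00 ≈ 2 → Zn(C2H3O2)2·2H2O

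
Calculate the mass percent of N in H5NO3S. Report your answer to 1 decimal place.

14.1%

Molar mass = 5(1.008) + 1(14.01) + 3(16.00) + 1(32.07) = 99.120 g/mol
Mass of N per mole = 1 × 14.01 = 14.010 g
% N = 14.010 / 99.120 × 100 = 14.1%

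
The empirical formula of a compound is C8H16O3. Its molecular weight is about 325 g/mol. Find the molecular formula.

Empirical-formula mass = 160.21 g/mol
n = 325 / 160.21 = 2.03 ≈ 2
Molecular formula = (C8H16O3)2 = C16H32O6

C16H32O6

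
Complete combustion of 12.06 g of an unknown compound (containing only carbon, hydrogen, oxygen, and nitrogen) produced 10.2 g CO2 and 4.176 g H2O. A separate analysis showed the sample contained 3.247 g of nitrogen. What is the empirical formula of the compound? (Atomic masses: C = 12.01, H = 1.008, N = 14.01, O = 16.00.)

C2H4N2O3

mol C = 10.2 / 44.01 = 0.2318; mass C = 0.2318 × 12.01 = 2.784 g
mol H = 2 × (4.176 / 18.02) = 0.4635; mass H = 0.4635 × 1.008 = 0.4672 g
mol N = 3.247 / 14.01 = 0.2318
mass O = 12.06 − (6.498) = 5.562 g → mol O = 0.3476
Smallest is N at 0.2318 mol; normalising gives C 1.000, H 2.000, N 1.000, O 1.500
Multiply by 2: C 2.00, H 4.00, N 2.00, O 3.00 → C2H4N2O3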